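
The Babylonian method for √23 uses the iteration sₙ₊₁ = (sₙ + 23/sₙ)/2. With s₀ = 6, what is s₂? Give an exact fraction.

s₁ = (6 + 23/6)/2 = 59/12.
s₂ = (59/12 + 23/(59/12))/2 = 6793/1416.

6793/1416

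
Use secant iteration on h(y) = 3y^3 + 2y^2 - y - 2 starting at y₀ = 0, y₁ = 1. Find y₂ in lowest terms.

1/2

h(0) = -2, h(1) = 2. y₂ = 1 - 2·(1 - 0)/(2 - (-2)) = 1/2.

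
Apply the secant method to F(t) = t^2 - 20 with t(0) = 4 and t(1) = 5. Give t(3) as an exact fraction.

F(4) = -4, F(5) = 5. t(2) = 5 - 5·(5 - 4)/(5 - (-4)) = 40/9.
F(5) = 5, F(40/9) = -20/81. t(3) = (40/9) - (-20/81)·((40/9) - 5)/((-20/81) - 5) = 76/17.

76/17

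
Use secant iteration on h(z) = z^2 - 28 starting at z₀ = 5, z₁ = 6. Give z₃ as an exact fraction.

h(5) = -3, h(6) = 8. z₂ = 6 - 8·(6 - 5)/(8 - (-3)) = 58/11.
h(6) = 8, h(58/11) = -24/121. z₃ = (58/11) - (-24/121)·((58/11) - 6)/((-24/121) - 8) = 164/31.

164/31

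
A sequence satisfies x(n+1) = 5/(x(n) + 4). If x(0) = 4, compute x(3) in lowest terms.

185/188

x(1) = 5/(4 + 4) = 5/8.
x(2) = 5/(5/8 + 4) = 40/37.
x(3) = 5/(40/37 + 4) = 185/188.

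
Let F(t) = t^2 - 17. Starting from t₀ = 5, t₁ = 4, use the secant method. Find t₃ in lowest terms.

301/73

F(5) = 8, F(4) = -1. t₂ = 4 - (-1)·(4 - 5)/((-1) - 8) = 37/9.
F(4) = -1, F(37/9) = -8/81. t₃ = (37/9) - (-8/81)·((37/9) - 4)/((-8/81) - (-1)) = 301/73.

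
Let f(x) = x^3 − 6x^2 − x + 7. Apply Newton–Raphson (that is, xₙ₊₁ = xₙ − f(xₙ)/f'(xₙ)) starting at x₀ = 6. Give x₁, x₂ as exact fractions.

f'(x) = 3x^2 − 12x − 1.
f(6) = 1, f'(6) = 35, so x₁ = 6 − 1/35 = 209/35.
f(209/35) = 419/42875, f'(209/35) = 42038/1225, so x₂ = (209/35) − (419/42875)/(42038/1225) = 8785523/1471330.

x₁ = 209/35, x₂ = 8785523/1471330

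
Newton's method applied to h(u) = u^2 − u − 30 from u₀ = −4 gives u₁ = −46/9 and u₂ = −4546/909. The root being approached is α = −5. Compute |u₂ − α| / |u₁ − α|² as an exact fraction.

u₁ − α = −46/9 − (−5) = −46/9 + 5 = −1/9, so |u₁ − α| = 1/9.
u₂ − α = −4546/909 − (−5) = −4546/909 + 5 = −1/909, so |u₂ − α| = 1/909.
|u₁ − α|² = 1/81.
Ratio = (1/909) / (1/81) = 9/101.

9/101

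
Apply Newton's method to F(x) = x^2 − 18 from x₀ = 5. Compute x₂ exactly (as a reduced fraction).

F'(x) = 2x.
F(5) = 7, F'(5) = 10, so x₁ = 5 − 7/10 = 43/10.
F(43/10) = 49/100, F'(43/10) = 43/5, so x₂ = (43/10) − (49/100)/(43/5) = 3649/860.

3649/860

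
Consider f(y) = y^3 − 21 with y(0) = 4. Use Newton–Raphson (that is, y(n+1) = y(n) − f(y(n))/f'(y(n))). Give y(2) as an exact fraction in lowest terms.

4469165/1598472

f'(y) = 3y^2.
f(4) = 43, f'(4) = 48, so y(1) = 4 − 43/48 = 149/48.
f(149/48) = 985517/110592, f'(149/48) = 22201/768, so y(2) = (149/48) − (985517/110592)/(22201/768) = 4469165/1598472.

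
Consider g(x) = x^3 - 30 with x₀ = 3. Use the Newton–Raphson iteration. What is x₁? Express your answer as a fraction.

g'(x) = 3x^2.
g(3) = -3, g'(3) = 27, so x₁ = 3 - (-3)/27 = 28/9.

28/9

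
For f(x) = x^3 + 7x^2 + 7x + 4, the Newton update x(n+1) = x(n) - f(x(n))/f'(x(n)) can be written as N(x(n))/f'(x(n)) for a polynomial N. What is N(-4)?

f'(x) = 3x^2 + 14x + 7.
N(x) = x·f'(x) - f(x) = x·(3x^2 + 14x + 7) - (x^3 + 7x^2 + 7x + 4) = 2x^3 + 7x^2 - 4.
N(-4) = -20.

-20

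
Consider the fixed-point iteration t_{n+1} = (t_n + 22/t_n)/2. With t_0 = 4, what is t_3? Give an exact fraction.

t_1 = (4 + 22/4)/2 = 19/4.
t_2 = (19/4 + 22/(19/4))/2 = 713/152.
t_3 = (713/152 + 22/(713/152))/2 = 1016657/216752.

1016657/216752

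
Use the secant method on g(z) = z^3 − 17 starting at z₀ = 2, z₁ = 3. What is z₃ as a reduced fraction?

g(2) = −9, g(3) = 10. z₂ = 3 − 10·(3 − 2)/(10 − (−9)) = 47/19.
g(3) = 10, g(47/19) = −12780/6859. z₃ = (47/19) − (−12780/6859)·((47/19) − 3)/((−12780/6859) − 10) = 20801/8137.

20801/8137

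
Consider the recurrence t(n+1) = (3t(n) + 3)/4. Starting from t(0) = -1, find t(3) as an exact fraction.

t(1) = (3·(-1) + 3)/4 = 0.
t(2) = (3·0 + 3)/4 = 3/4.
t(3) = (3·(3/4) + 3)/4 = 21/16.

21/16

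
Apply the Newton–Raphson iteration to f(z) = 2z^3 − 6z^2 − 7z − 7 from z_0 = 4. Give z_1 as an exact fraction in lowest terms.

f'(z) = 6z^2 − 12z − 7.
f(4) = −3, f'(4) = 41, so z_1 = 4 − (−3)/41 = 167/41.

167/41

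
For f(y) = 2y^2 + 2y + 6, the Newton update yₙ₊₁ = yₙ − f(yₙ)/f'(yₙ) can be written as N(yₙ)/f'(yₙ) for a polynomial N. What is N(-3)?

12

f'(y) = 4y + 2.
N(y) = y·f'(y) − f(y) = y·(4y + 2) − (2y^2 + 2y + 6) = 2y^2 − 6.
N(-3) = 12.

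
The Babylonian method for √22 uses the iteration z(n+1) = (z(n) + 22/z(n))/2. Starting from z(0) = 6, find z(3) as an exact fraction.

5330977/1136568

z(1) = (6 + 22/6)/2 = 29/6.
z(2) = (29/6 + 22/(29/6))/2 = 1633/348.
z(3) = (1633/348 + 22/(1633/348))/2 = 5330977/1136568.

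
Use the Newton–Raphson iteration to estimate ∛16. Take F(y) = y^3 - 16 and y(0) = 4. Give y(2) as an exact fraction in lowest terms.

70/27

F'(y) = 3y^2.
F(4) = 48, F'(4) = 48, so y(1) = 4 - 48/48 = 3.
F(3) = 11, F'(3) = 27, so y(2) = 3 - 11/27 = 70/27.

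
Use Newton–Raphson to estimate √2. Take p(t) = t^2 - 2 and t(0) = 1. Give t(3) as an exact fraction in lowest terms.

p'(t) = 2t.
p(1) = -1, p'(1) = 2, so t(1) = 1 - (-1)/2 = 3/2.
p(3/2) = 1/4, p'(3/2) = 3, so t(2) = (3/2) - (1/4)/3 = 17/12.
p(17/12) = 1/144, p'(17/12) = 17/6, so t(3) = (17/12) - (1/144)/(17/6) = 577/408.

577/408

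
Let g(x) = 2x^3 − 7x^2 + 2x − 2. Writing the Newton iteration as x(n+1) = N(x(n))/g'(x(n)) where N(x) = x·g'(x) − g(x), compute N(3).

g'(x) = 6x^2 − 14x + 2.
N(x) = x·g'(x) − g(x) = x·(6x^2 − 14x + 2) − (2x^3 − 7x^2 + 2x − 2) = 4x^3 − 7x^2 + 2.
N(3) = 47.

47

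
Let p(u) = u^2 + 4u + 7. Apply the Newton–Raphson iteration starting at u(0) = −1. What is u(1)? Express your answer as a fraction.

−3

p'(u) = 2u + 4.
p(−1) = 4, p'(−1) = 2, so u(1) = (−1) − 4/2 = −3.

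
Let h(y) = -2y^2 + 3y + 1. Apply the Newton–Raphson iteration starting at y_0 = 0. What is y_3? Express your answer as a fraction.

-1763/6279

h'(y) = -4y + 3.
h(0) = 1, h'(0) = 3, so y_1 = 0 - 1/3 = -1/3.
h(-1/3) = -2/9, h'(-1/3) = 13/3, so y_2 = (-1/3) - (-2/9)/(13/3) = -11/39.
h(-11/39) = -8/1521, h'(-11/39) = 161/39, so y_3 = (-11/39) - (-8/1521)/(161/39) = -1763/6279.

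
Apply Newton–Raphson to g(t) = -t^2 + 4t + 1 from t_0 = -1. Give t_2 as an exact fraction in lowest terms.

g'(t) = -2t + 4.
g(-1) = -4, g'(-1) = 6, so t_1 = (-1) - (-4)/6 = -1/3.
g(-1/3) = -4/9, g'(-1/3) = 14/3, so t_2 = (-1/3) - (-4/9)/(14/3) = -5/21.

-5/21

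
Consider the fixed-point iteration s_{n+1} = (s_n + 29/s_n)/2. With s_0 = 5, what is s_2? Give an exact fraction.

727/135

s_1 = (5 + 29/5)/2 = 27/5.
s_2 = (27/5 + 29/(27/5))/2 = 727/135.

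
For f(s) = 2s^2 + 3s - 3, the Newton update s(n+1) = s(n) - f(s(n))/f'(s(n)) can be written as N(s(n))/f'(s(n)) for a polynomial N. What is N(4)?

f'(s) = 4s + 3.
N(s) = s·f'(s) - f(s) = s·(4s + 3) - (2s^2 + 3s - 3) = 2s^2 + 3.
N(4) = 35.

35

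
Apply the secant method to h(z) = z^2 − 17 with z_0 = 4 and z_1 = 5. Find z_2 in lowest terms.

37/9

h(4) = −1, h(5) = 8. z_2 = 5 − 8·(5 − 4)/(8 − (−1)) = 37/9.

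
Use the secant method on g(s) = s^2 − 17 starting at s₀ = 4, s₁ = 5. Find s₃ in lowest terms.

g(4) = −1, g(5) = 8. s₂ = 5 − 8·(5 − 4)/(8 − (−1)) = 37/9.
g(5) = 8, g(37/9) = −8/81. s₃ = (37/9) − (−8/81)·((37/9) − 5)/((−8/81) − 8) = 169/41.

169/41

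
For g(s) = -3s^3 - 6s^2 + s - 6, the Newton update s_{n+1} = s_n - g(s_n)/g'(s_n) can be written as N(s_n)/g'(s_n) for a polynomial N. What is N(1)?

-6

g'(s) = -9s^2 - 12s + 1.
N(s) = s·g'(s) - g(s) = s·(-9s^2 - 12s + 1) - (-3s^3 - 6s^2 + s - 6) = -6s^3 - 6s^2 + 6.
N(1) = -6.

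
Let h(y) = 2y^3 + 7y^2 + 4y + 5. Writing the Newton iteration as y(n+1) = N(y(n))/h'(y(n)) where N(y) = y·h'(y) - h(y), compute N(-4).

-149

h'(y) = 6y^2 + 14y + 4.
N(y) = y·h'(y) - h(y) = y·(6y^2 + 14y + 4) - (2y^3 + 7y^2 + 4y + 5) = 4y^3 + 7y^2 - 5.
N(-4) = -149.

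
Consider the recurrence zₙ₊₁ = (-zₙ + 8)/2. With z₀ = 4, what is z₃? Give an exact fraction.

z₁ = (-4 + 8)/2 = 2.
z₂ = (-2 + 8)/2 = 3.
z₃ = (-3 + 8)/2 = 5/2.

5/2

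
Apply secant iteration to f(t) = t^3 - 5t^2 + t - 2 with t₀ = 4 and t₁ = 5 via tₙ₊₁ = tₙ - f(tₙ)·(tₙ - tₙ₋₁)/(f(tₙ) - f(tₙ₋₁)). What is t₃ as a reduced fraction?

f(4) = -14, f(5) = 3. t₂ = 5 - 3·(5 - 4)/(3 - (-14)) = 82/17.
f(5) = 3, f(82/17) = -6300/4913. t₃ = (82/17) - (-6300/4913)·((82/17) - 5)/((-6300/4913) - 3) = 34198/7013.

34198/7013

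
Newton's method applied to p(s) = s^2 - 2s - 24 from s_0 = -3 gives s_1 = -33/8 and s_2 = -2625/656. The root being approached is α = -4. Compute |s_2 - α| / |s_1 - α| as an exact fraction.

1/82

s_1 - α = -33/8 - (-4) = -33/8 + 4 = -1/8, so |s_1 - α| = 1/8.
s_2 - α = -2625/656 - (-4) = -2625/656 + 4 = -1/656, so |s_2 - α| = 1/656.
Ratio = (1/656) / (1/8) = 1/82.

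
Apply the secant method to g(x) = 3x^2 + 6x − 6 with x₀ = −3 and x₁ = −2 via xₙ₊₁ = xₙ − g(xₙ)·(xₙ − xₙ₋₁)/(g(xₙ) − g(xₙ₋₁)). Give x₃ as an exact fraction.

−11/4

g(−3) = 3, g(−2) = −6. x₂ = (−2) − (−6)·((−2) − (−3))/((−6) − 3) = −8/3.
g(−2) = −6, g(−8/3) = −2/3. x₃ = (−8/3) − (−2/3)·((−8/3) − (−2))/((−2/3) − (−6)) = −11/4.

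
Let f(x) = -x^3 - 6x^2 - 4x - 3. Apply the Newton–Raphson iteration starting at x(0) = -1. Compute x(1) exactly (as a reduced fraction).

-1/5

f'(x) = -3x^2 - 12x - 4.
f(-1) = -4, f'(-1) = 5, so x(1) = (-1) - (-4)/5 = -1/5.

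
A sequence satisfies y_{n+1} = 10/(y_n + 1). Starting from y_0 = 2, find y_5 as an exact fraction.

y_1 = 10/(2 + 1) = 10/3.
y_2 = 10/(10/3 + 1) = 30/13.
y_3 = 10/(30/13 + 1) = 130/43.
y_4 = 10/(130/43 + 1) = 430/173.
y_5 = 10/(430/173 + 1) = 1730/603.

1730/603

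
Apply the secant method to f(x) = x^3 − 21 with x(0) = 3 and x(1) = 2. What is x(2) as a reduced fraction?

f(3) = 6, f(2) = −13. x(2) = 2 − (−13)·(2 − 3)/((−13) − 6) = 51/19.

51/19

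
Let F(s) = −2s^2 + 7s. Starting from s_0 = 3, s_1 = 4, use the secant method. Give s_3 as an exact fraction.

F(3) = 3, F(4) = −4. s_2 = 4 − (−4)·(4 − 3)/((−4) − 3) = 24/7.
F(4) = −4, F(24/7) = 24/49. s_3 = (24/7) − (24/49)·((24/7) − 4)/((24/49) − (−4)) = 192/55.

192/55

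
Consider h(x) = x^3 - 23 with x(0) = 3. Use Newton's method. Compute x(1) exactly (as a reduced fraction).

h'(x) = 3x^2.
h(3) = 4, h'(3) = 27, so x(1) = 3 - 4/27 = 77/27.

77/27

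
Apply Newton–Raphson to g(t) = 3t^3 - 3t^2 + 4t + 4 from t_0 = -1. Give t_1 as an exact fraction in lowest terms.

-13/19

g'(t) = 9t^2 - 6t + 4.
g(-1) = -6, g'(-1) = 19, so t_1 = (-1) - (-6)/19 = -13/19.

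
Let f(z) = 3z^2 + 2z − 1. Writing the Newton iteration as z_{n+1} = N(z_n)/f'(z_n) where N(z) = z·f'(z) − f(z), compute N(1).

f'(z) = 6z + 2.
N(z) = z·f'(z) − f(z) = z·(6z + 2) − (3z^2 + 2z − 1) = 3z^2 + 1.
N(1) = 4.

4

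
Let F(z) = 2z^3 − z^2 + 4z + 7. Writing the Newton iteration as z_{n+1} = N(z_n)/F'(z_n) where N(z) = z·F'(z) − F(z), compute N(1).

F'(z) = 6z^2 − 2z + 4.
N(z) = z·F'(z) − F(z) = z·(6z^2 − 2z + 4) − (2z^3 − z^2 + 4z + 7) = 4z^3 − z^2 − 7.
N(1) = −4.

−4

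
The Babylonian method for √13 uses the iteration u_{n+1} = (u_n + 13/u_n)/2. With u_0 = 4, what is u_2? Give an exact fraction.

u_1 = (4 + 13/4)/2 = 29/8.
u_2 = (29/8 + 13/(29/8))/2 = 1673/464.

1673/464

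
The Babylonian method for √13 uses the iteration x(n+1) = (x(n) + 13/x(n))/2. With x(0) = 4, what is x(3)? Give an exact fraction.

x(1) = (4 + 13/4)/2 = 29/8.
x(2) = (29/8 + 13/(29/8))/2 = 1673/464.
x(3) = (1673/464 + 13/(1673/464))/2 = 5597777/1552544.

5597777/1552544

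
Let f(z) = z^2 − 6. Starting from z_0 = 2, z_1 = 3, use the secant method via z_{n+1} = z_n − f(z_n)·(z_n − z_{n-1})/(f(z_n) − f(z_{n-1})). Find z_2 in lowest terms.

12/5

f(2) = −2, f(3) = 3. z_2 = 3 − 3·(3 − 2)/(3 − (−2)) = 12/5.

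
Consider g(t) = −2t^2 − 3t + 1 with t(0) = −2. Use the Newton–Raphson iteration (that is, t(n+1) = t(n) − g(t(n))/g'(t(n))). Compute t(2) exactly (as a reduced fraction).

g'(t) = −4t − 3.
g(−2) = −1, g'(−2) = 5, so t(1) = (−2) − (−1)/5 = −9/5.
g(−9/5) = −2/25, g'(−9/5) = 21/5, so t(2) = (−9/5) − (−2/25)/(21/5) = −187/105.

−187/105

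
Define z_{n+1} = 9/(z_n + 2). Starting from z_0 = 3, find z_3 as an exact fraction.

z_1 = 9/(3 + 2) = 9/5.
z_2 = 9/(9/5 + 2) = 45/19.
z_3 = 9/(45/19 + 2) = 171/83.

171/83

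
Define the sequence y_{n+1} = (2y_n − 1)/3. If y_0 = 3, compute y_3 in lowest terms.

5/27

y_1 = (2·3 − 1)/3 = 5/3.
y_2 = (2·(5/3) − 1)/3 = 7/9.
y_3 = (2·(7/9) − 1)/3 = 5/27.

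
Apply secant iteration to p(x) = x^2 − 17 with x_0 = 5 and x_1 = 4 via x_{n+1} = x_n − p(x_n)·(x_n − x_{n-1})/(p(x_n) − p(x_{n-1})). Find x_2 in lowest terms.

37/9

p(5) = 8, p(4) = −1. x_2 = 4 − (−1)·(4 − 5)/((−1) − 8) = 37/9.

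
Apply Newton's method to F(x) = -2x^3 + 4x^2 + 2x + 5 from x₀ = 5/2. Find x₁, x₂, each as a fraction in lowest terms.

F'(x) = -6x^2 + 8x + 2.
F(5/2) = 15/4, F'(5/2) = -31/2, so x₁ = (5/2) - (15/4)/(-31/2) = 85/31.
F(85/31) = -20025/29791, F'(85/31) = -20348/961, so x₂ = (85/31) - (-20025/29791)/(-20348/961) = 1709555/630788.

x₁ = 85/31, x₂ = 1709555/630788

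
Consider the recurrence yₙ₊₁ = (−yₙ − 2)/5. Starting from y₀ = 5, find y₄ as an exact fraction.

−203/625

y₁ = (−5 − 2)/5 = −7/5.
y₂ = (−(−7/5) − 2)/5 = −3/25.
y₃ = (−(−3/25) − 2)/5 = −47/125.
y₄ = (−(−47/125) − 2)/5 = −203/625.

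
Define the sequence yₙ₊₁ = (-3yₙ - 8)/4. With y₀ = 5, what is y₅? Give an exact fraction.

-2663/1024

y₁ = (-3·5 - 8)/4 = -23/4.
y₂ = (-3·(-23/4) - 8)/4 = 37/16.
y₃ = (-3·(37/16) - 8)/4 = -239/64.
y₄ = (-3·(-239/64) - 8)/4 = 205/256.
y₅ = (-3·(205/256) - 8)/4 = -2663/1024.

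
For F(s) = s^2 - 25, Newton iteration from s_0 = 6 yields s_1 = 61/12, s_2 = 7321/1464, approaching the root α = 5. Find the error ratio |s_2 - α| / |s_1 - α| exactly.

1/122

s_1 - α = 61/12 - 5 = 1/12, so |s_1 - α| = 1/12.
s_2 - α = 7321/1464 - 5 = 1/1464, so |s_2 - α| = 1/1464.
Ratio = (1/1464) / (1/12) = 1/122.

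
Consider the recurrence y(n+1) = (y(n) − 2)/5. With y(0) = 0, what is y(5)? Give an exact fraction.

−1562/3125

y(1) = (0 − 2)/5 = −2/5.
y(2) = ((−2/5) − 2)/5 = −12/25.
y(3) = ((−12/25) − 2)/5 = −62/125.
y(4) = ((−62/125) − 2)/5 = −312/625.
y(5) = ((−312/625) − 2)/5 = −1562/3125.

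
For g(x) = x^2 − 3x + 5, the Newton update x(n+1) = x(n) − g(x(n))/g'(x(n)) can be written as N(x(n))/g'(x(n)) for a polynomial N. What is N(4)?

11

g'(x) = 2x − 3.
N(x) = x·g'(x) − g(x) = x·(2x − 3) − (x^2 − 3x + 5) = x^2 − 5.
N(4) = 11.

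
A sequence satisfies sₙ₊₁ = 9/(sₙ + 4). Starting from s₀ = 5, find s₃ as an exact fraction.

s₁ = 9/(5 + 4) = 1.
s₂ = 9/(1 + 4) = 9/5.
s₃ = 9/(9/5 + 4) = 45/29.

45/29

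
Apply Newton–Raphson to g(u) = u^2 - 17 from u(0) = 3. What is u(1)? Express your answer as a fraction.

13/3

g'(u) = 2u.
g(3) = -8, g'(3) = 6, so u(1) = 3 - (-8)/6 = 13/3.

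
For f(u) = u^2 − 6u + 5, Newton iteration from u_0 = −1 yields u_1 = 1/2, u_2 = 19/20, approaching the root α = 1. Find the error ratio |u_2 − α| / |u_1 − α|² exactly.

1/5

u_1 − α = 1/2 − 1 = −1/2, so |u_1 − α| = 1/2.
u_2 − α = 19/20 − 1 = −1/20, so |u_2 − α| = 1/20.
|u_1 − α|² = 1/4.
Ratio = (1/20) / (1/4) = 1/5.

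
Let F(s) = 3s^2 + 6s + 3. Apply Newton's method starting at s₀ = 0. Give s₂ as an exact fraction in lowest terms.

F'(s) = 6s + 6.
F(0) = 3, F'(0) = 6, so s₁ = 0 − 3/6 = −1/2.
F(−1/2) = 3/4, F'(−1/2) = 3, so s₂ = (−1/2) − (3/4)/3 = −3/4.

−3/4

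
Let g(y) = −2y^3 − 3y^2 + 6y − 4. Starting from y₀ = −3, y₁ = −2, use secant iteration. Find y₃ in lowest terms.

−1864/643

g(−3) = 5, g(−2) = −12. y₂ = (−2) − (−12)·((−2) − (−3))/((−12) − 5) = −46/17.
g(−2) = −12, g(−46/17) = −12660/4913. y₃ = (−46/17) − (−12660/4913)·((−46/17) − (−2))/((−12660/4913) − (−12)) = −1864/643.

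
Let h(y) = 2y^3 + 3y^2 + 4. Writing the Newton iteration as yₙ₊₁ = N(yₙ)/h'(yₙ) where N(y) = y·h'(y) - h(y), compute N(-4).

h'(y) = 6y^2 + 6y.
N(y) = y·h'(y) - h(y) = y·(6y^2 + 6y) - (2y^3 + 3y^2 + 4) = 4y^3 + 3y^2 - 4.
N(-4) = -212.

-212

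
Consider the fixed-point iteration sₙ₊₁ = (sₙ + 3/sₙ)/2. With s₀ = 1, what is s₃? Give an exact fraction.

s₁ = (1 + 3/1)/2 = 2.
s₂ = (2 + 3/2)/2 = 7/4.
s₃ = (7/4 + 3/(7/4))/2 = 97/56.

97/56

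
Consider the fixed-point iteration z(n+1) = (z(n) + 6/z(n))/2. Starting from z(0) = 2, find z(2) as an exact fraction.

z(1) = (2 + 6/2)/2 = 5/2.
z(2) = (5/2 + 6/(5/2))/2 = 49/20.

49/20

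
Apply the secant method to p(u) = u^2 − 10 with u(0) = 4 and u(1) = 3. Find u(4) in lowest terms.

3001/949

p(4) = 6, p(3) = −1. u(2) = 3 − (−1)·(3 − 4)/((−1) − 6) = 22/7.
p(3) = −1, p(22/7) = −6/49. u(3) = (22/7) − (−6/49)·((22/7) − 3)/((−6/49) − (−1)) = 136/43.
p(22/7) = −6/49, p(136/43) = 6/1849. u(4) = (136/43) − (6/1849)·((136/43) − (22/7))/((6/1849) − (−6/49)) = 3001/949.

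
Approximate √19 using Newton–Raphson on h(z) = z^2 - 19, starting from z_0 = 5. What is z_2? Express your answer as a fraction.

h'(z) = 2z.
h(5) = 6, h'(5) = 10, so z_1 = 5 - 6/10 = 22/5.
h(22/5) = 9/25, h'(22/5) = 44/5, so z_2 = (22/5) - (9/25)/(44/5) = 959/220.

959/220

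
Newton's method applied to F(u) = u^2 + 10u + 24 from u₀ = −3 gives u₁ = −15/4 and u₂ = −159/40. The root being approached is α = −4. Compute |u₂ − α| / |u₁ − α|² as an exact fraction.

u₁ − α = −15/4 − (−4) = −15/4 + 4 = 1/4, so |u₁ − α| = 1/4.
u₂ − α = −159/40 − (−4) = −159/40 + 4 = 1/40, so |u₂ − α| = 1/40.
|u₁ − α|² = 1/16.
Ratio = (1/40) / (1/16) = 2/5.

2/5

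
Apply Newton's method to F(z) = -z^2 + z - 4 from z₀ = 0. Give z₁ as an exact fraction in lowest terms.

4

F'(z) = -2z + 1.
F(0) = -4, F'(0) = 1, so z₁ = 0 - (-4)/1 = 4.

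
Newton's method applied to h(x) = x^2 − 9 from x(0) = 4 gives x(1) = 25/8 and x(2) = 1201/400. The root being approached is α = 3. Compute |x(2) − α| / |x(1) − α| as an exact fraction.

x(1) − α = 25/8 − 3 = 1/8, so |x(1) − α| = 1/8.
x(2) − α = 1201/400 − 3 = 1/400, so |x(2) − α| = 1/400.
Ratio = (1/400) / (1/8) = 1/50.

1/50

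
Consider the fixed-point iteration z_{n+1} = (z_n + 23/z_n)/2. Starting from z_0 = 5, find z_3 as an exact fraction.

2649601/552480

z_1 = (5 + 23/5)/2 = 24/5.
z_2 = (24/5 + 23/(24/5))/2 = 1151/240.
z_3 = (1151/240 + 23/(1151/240))/2 = 2649601/552480.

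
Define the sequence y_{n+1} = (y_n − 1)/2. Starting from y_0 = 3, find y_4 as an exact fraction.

y_1 = (3 − 1)/2 = 1.
y_2 = (1 − 1)/2 = 0.
y_3 = (0 − 1)/2 = −1/2.
y_4 = ((−1/2) − 1)/2 = −3/4.

−3/4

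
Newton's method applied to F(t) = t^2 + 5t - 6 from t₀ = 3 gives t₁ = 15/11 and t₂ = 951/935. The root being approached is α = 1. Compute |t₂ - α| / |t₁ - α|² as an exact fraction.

11/85

t₁ - α = 15/11 - 1 = 4/11, so |t₁ - α| = 4/11.
t₂ - α = 951/935 - 1 = 16/935, so |t₂ - α| = 16/935.
|t₁ - α|² = 16/121.
Ratio = (16/935) / (16/121) = 11/85.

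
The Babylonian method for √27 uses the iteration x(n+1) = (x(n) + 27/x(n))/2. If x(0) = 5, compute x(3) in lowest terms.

x(1) = (5 + 27/5)/2 = 26/5.
x(2) = (26/5 + 27/(26/5))/2 = 1351/260.
x(3) = (1351/260 + 27/(1351/260))/2 = 3650401/702520.

3650401/702520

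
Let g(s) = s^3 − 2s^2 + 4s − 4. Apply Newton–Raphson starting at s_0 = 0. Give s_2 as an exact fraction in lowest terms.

g'(s) = 3s^2 − 4s + 4.
g(0) = −4, g'(0) = 4, so s_1 = 0 − (−4)/4 = 1.
g(1) = −1, g'(1) = 3, so s_2 = 1 − (−1)/3 = 4/3.

4/3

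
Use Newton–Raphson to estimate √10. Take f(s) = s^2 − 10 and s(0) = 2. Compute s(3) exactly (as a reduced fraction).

f'(s) = 2s.
f(2) = −6, f'(2) = 4, so s(1) = 2 − (−6)/4 = 7/2.
f(7/2) = 9/4, f'(7/2) = 7, so s(2) = (7/2) − (9/4)/7 = 89/28.
f(89/28) = 81/784, f'(89/28) = 89/14, so s(3) = (89/28) − (81/784)/(89/14) = 15761/4984.

15761/4984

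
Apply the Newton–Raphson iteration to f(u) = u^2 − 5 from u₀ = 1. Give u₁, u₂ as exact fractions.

u₁ = 3, u₂ = 7/3

f'(u) = 2u.
f(1) = −4, f'(1) = 2, so u₁ = 1 − (−4)/2 = 3.
f(3) = 4, f'(3) = 6, so u₂ = 3 − 4/6 = 7/3.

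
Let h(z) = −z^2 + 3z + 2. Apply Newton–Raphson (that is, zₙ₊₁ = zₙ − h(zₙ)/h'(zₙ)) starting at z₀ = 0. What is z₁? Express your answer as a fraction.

h'(z) = −2z + 3.
h(0) = 2, h'(0) = 3, so z₁ = 0 − 2/3 = −2/3.

−2/3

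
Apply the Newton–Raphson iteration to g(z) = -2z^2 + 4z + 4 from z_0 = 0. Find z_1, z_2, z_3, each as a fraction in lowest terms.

g'(z) = -4z + 4.
g(0) = 4, g'(0) = 4, so z_1 = 0 - 4/4 = -1.
g(-1) = -2, g'(-1) = 8, so z_2 = (-1) - (-2)/8 = -3/4.
g(-3/4) = -1/8, g'(-3/4) = 7, so z_3 = (-3/4) - (-1/8)/7 = -41/56.

z_1 = -1, z_2 = -3/4, z_3 = -41/56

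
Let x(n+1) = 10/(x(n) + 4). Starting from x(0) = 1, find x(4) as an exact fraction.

x(1) = 10/(1 + 4) = 2.
x(2) = 10/(2 + 4) = 5/3.
x(3) = 10/(5/3 + 4) = 30/17.
x(4) = 10/(30/17 + 4) = 85/49.

85/49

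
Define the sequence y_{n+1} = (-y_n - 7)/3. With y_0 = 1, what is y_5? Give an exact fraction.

-428/243

y_1 = (-1 - 7)/3 = -8/3.
y_2 = (-(-8/3) - 7)/3 = -13/9.
y_3 = (-(-13/9) - 7)/3 = -50/27.
y_4 = (-(-50/27) - 7)/3 = -139/81.
y_5 = (-(-139/81) - 7)/3 = -428/243.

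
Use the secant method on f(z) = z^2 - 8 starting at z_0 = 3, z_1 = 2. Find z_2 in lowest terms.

f(3) = 1, f(2) = -4. z_2 = 2 - (-4)·(2 - 3)/((-4) - 1) = 14/5.

14/5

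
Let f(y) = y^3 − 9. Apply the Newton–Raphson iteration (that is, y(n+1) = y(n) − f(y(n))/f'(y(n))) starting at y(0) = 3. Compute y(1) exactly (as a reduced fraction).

f'(y) = 3y^2.
f(3) = 18, f'(3) = 27, so y(1) = 3 − 18/27 = 7/3.

7/3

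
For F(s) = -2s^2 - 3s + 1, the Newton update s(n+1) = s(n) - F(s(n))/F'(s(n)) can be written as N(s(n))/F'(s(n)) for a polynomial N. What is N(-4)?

-33

F'(s) = -4s - 3.
N(s) = s·F'(s) - F(s) = s·(-4s - 3) - (-2s^2 - 3s + 1) = -2s^2 - 1.
N(-4) = -33.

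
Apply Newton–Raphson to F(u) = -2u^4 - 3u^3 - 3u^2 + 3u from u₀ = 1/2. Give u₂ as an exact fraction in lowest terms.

F'(u) = -8u^3 - 9u^2 - 6u + 3.
F(1/2) = 1/4, F'(1/2) = -13/4, so u₁ = (1/2) - (1/4)/(-13/4) = 15/26.
F(15/26) = -3735/57122, F'(15/26) = -43881/8788, so u₂ = (15/26) - (-3735/57122)/(-43881/8788) = 214425/380302.

214425/380302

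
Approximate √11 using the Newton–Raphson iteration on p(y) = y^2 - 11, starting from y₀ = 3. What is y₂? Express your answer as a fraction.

199/60

p'(y) = 2y.
p(3) = -2, p'(3) = 6, so y₁ = 3 - (-2)/6 = 10/3.
p(10/3) = 1/9, p'(10/3) = 20/3, so y₂ = (10/3) - (1/9)/(20/3) = 199/60.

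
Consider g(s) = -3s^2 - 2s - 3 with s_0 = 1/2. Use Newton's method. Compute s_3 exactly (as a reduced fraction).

g'(s) = -6s - 2.
g(1/2) = -19/4, g'(1/2) = -5, so s_1 = (1/2) - (-19/4)/(-5) = -9/20.
g(-9/20) = -1083/400, g'(-9/20) = 7/10, so s_2 = (-9/20) - (-1083/400)/(7/10) = 957/280.
g(957/280) = -3518667/78400, g'(957/280) = -3151/140, so s_3 = (957/280) - (-3518667/78400)/(-3151/140) = 2512347/1764560.

2512347/1764560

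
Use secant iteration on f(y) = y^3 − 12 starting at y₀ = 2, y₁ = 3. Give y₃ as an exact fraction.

5602/2469

f(2) = −4, f(3) = 15. y₂ = 3 − 15·(3 − 2)/(15 − (−4)) = 42/19.
f(3) = 15, f(42/19) = −8220/6859. y₃ = (42/19) − (−8220/6859)·((42/19) − 3)/((−8220/6859) − 15) = 5602/2469.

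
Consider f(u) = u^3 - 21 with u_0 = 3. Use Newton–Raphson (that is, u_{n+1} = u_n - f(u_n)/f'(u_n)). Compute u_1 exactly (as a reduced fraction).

f'(u) = 3u^2.
f(3) = 6, f'(3) = 27, so u_1 = 3 - 6/27 = 25/9.

25/9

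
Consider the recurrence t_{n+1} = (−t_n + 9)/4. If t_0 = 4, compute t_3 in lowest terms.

t_1 = (−4 + 9)/4 = 5/4.
t_2 = (−(5/4) + 9)/4 = 31/16.
t_3 = (−(31/16) + 9)/4 = 113/64.

113/64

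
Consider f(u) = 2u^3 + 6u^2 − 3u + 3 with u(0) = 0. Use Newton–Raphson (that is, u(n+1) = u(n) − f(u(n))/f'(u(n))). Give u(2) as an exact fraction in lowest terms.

7/15

f'(u) = 6u^2 + 12u − 3.
f(0) = 3, f'(0) = −3, so u(1) = 0 − 3/(−3) = 1.
f(1) = 8, f'(1) = 15, so u(2) = 1 − 8/15 = 7/15.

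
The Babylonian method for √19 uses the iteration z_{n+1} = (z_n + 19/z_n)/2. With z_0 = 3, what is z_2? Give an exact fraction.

367/84

z_1 = (3 + 19/3)/2 = 14/3.
z_2 = (14/3 + 19/(14/3))/2 = 367/84.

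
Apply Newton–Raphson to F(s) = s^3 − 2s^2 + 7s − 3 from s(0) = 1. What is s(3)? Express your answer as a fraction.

F'(s) = 3s^2 − 4s + 7.
F(1) = 3, F'(1) = 6, so s(1) = 1 − 3/6 = 1/2.
F(1/2) = 1/8, F'(1/2) = 23/4, so s(2) = (1/2) − (1/8)/(23/4) = 11/23.
F(11/23) = −3/12167, F'(11/23) = 3054/529, so s(3) = (11/23) − (−3/12167)/(3054/529) = 11199/23414.

11199/23414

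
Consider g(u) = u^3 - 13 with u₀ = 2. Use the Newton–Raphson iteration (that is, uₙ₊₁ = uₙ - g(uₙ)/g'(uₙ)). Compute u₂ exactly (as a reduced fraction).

g'(u) = 3u^2.
g(2) = -5, g'(2) = 12, so u₁ = 2 - (-5)/12 = 29/12.
g(29/12) = 1925/1728, g'(29/12) = 841/48, so u₂ = (29/12) - (1925/1728)/(841/48) = 35621/15138.

35621/15138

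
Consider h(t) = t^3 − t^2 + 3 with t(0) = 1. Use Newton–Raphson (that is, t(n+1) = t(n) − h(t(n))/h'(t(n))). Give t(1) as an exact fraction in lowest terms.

−2

h'(t) = 3t^2 − 2t.
h(1) = 3, h'(1) = 1, so t(1) = 1 − 3/1 = −2.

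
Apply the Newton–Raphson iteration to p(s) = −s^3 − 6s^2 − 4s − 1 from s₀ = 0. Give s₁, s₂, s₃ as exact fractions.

p'(s) = −3s^2 − 12s − 4.
p(0) = −1, p'(0) = −4, so s₁ = 0 − (−1)/(−4) = −1/4.
p(−1/4) = −23/64, p'(−1/4) = −19/16, so s₂ = (−1/4) − (−23/64)/(−19/16) = −21/38.
p(−21/38) = −24863/54872, p'(−21/38) = 2477/1444, so s₃ = (−21/38) − (−24863/54872)/(2477/1444) = −13577/47063.

s₁ = −1/4, s₂ = −21/38, s₃ = −13577/47063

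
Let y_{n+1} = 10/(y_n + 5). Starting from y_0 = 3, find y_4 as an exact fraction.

y_1 = 10/(3 + 5) = 5/4.
y_2 = 10/(5/4 + 5) = 8/5.
y_3 = 10/(8/5 + 5) = 50/33.
y_4 = 10/(50/33 + 5) = 66/43.

66/43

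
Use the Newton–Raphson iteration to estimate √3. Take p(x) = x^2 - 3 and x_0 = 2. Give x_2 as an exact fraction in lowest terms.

97/56

p'(x) = 2x.
p(2) = 1, p'(2) = 4, so x_1 = 2 - 1/4 = 7/4.
p(7/4) = 1/16, p'(7/4) = 7/2, so x_2 = (7/4) - (1/16)/(7/2) = 97/56.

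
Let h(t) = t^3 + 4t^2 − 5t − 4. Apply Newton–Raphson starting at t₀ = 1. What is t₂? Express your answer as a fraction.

329/225

h'(t) = 3t^2 + 8t − 5.
h(1) = −4, h'(1) = 6, so t₁ = 1 − (−4)/6 = 5/3.
h(5/3) = 92/27, h'(5/3) = 50/3, so t₂ = (5/3) − (92/27)/(50/3) = 329/225.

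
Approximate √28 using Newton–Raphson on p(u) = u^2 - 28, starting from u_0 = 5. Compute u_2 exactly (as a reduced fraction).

5609/1060

p'(u) = 2u.
p(5) = -3, p'(5) = 10, so u_1 = 5 - (-3)/10 = 53/10.
p(53/10) = 9/100, p'(53/10) = 53/5, so u_2 = (53/10) - (9/100)/(53/5) = 5609/1060.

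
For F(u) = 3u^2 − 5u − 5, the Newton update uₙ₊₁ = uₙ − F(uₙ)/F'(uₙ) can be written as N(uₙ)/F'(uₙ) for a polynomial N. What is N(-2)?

17

F'(u) = 6u − 5.
N(u) = u·F'(u) − F(u) = u·(6u − 5) − (3u^2 − 5u − 5) = 3u^2 + 5.
N(-2) = 17.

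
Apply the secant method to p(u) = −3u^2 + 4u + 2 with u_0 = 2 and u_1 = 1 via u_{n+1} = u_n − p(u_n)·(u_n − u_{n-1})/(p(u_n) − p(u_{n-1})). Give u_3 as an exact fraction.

34/19

p(2) = −2, p(1) = 3. u_2 = 1 − 3·(1 − 2)/(3 − (−2)) = 8/5.
p(1) = 3, p(8/5) = 18/25. u_3 = (8/5) − (18/25)·((8/5) − 1)/((18/25) − 3) = 34/19.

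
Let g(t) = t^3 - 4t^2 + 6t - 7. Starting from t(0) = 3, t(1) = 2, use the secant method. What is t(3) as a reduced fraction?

g(3) = 2, g(2) = -3. t(2) = 2 - (-3)·(2 - 3)/((-3) - 2) = 13/5.
g(2) = -3, g(13/5) = -108/125. t(3) = (13/5) - (-108/125)·((13/5) - 2)/((-108/125) - (-3)) = 253/89.

253/89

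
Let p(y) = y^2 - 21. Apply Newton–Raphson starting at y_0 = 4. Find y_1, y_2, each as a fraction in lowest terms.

p'(y) = 2y.
p(4) = -5, p'(4) = 8, so y_1 = 4 - (-5)/8 = 37/8.
p(37/8) = 25/64, p'(37/8) = 37/4, so y_2 = (37/8) - (25/64)/(37/4) = 2713/592.

y_1 = 37/8, y_2 = 2713/592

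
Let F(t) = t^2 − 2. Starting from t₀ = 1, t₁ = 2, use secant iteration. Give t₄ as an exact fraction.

F(1) = −1, F(2) = 2. t₂ = 2 − 2·(2 − 1)/(2 − (−1)) = 4/3.
F(2) = 2, F(4/3) = −2/9. t₃ = (4/3) − (−2/9)·((4/3) − 2)/((−2/9) − 2) = 7/5.
F(4/3) = −2/9, F(7/5) = −1/25. t₄ = (7/5) − (−1/25)·((7/5) − (4/3))/((−1/25) − (−2/9)) = 58/41.

58/41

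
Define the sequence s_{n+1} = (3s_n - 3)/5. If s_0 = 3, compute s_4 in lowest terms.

s_1 = (3·3 - 3)/5 = 6/5.
s_2 = (3·(6/5) - 3)/5 = 3/25.
s_3 = (3·(3/25) - 3)/5 = -66/125.
s_4 = (3·(-66/125) - 3)/5 = -573/625.

-573/625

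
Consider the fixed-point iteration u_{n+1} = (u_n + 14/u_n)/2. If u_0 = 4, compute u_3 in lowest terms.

u_1 = (4 + 14/4)/2 = 15/4.
u_2 = (15/4 + 14/(15/4))/2 = 449/120.
u_3 = (449/120 + 14/(449/120))/2 = 403201/107760.

403201/107760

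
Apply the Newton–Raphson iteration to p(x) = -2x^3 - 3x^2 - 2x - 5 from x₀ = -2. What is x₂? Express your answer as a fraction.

-24985/14294

p'(x) = -6x^2 - 6x - 2.
p(-2) = 3, p'(-2) = -14, so x₁ = (-2) - 3/(-14) = -25/14.
p(-25/14) = 135/343, p'(-25/14) = -1021/98, so x₂ = (-25/14) - (135/343)/(-1021/98) = -24985/14294.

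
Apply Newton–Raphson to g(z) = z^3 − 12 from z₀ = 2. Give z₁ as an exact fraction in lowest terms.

7/3

g'(z) = 3z^2.
g(2) = −4, g'(2) = 12, so z₁ = 2 − (−4)/12 = 7/3.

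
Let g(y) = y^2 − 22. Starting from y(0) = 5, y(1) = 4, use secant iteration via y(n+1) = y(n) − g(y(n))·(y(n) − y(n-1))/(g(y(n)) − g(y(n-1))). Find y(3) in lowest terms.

g(5) = 3, g(4) = −6. y(2) = 4 − (−6)·(4 − 5)/((−6) − 3) = 14/3.
g(4) = −6, g(14/3) = −2/9. y(3) = (14/3) − (−2/9)·((14/3) − 4)/((−2/9) − (−6)) = 61/13.

61/13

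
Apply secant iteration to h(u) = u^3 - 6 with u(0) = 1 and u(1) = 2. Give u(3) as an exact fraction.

459/254

h(1) = -5, h(2) = 2. u(2) = 2 - 2·(2 - 1)/(2 - (-5)) = 12/7.
h(2) = 2, h(12/7) = -330/343. u(3) = (12/7) - (-330/343)·((12/7) - 2)/((-330/343) - 2) = 459/254.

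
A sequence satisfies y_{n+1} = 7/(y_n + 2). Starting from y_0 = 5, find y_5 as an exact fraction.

y_1 = 7/(5 + 2) = 1.
y_2 = 7/(1 + 2) = 7/3.
y_3 = 7/(7/3 + 2) = 21/13.
y_4 = 7/(21/13 + 2) = 91/47.
y_5 = 7/(91/47 + 2) = 329/185.

329/185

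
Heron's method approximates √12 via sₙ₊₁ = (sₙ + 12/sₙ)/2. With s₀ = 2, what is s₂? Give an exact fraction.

s₁ = (2 + 12/2)/2 = 4.
s₂ = (4 + 12/4)/2 = 7/2.

7/2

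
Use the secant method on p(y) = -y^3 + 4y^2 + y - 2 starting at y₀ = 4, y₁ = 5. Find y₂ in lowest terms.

p(4) = 2, p(5) = -22. y₂ = 5 - (-22)·(5 - 4)/((-22) - 2) = 49/12.

49/12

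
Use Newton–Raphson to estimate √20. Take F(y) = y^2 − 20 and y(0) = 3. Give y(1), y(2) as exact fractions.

F'(y) = 2y.
F(3) = −11, F'(3) = 6, so y(1) = 3 − (−11)/6 = 29/6.
F(29/6) = 121/36, F'(29/6) = 29/3, so y(2) = (29/6) − (121/36)/(29/3) = 1561/348.

y(1) = 29/6, y(2) = 1561/348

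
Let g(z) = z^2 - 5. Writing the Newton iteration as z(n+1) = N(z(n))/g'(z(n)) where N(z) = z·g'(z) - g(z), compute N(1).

6

g'(z) = 2z.
N(z) = z·g'(z) - g(z) = z·(2z) - (z^2 - 5) = z^2 + 5.
N(1) = 6.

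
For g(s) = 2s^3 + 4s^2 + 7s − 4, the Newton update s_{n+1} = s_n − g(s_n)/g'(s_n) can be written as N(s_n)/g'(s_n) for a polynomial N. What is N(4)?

g'(s) = 6s^2 + 8s + 7.
N(s) = s·g'(s) − g(s) = s·(6s^2 + 8s + 7) − (2s^3 + 4s^2 + 7s − 4) = 4s^3 + 4s^2 + 4.
N(4) = 324.

324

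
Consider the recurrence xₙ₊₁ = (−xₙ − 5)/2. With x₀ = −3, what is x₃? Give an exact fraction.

x₁ = (−(−3) − 5)/2 = −1.
x₂ = (−(−1) − 5)/2 = −2.
x₃ = (−(−2) − 5)/2 = −3/2.

−3/2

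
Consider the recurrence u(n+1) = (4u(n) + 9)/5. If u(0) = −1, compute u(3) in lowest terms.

u(1) = (4·(−1) + 9)/5 = 1.
u(2) = (4·1 + 9)/5 = 13/5.
u(3) = (4·(13/5) + 9)/5 = 97/25.

97/25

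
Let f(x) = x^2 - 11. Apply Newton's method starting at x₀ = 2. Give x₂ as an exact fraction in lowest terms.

f'(x) = 2x.
f(2) = -7, f'(2) = 4, so x₁ = 2 - (-7)/4 = 15/4.
f(15/4) = 49/16, f'(15/4) = 15/2, so x₂ = (15/4) - (49/16)/(15/2) = 401/120.

401/120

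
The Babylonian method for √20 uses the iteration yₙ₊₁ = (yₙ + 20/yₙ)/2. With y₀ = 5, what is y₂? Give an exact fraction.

y₁ = (5 + 20/5)/2 = 9/2.
y₂ = (9/2 + 20/(9/2))/2 = 161/36.

161/36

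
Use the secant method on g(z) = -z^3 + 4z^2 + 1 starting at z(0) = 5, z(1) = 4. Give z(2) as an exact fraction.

101/25

g(5) = -24, g(4) = 1. z(2) = 4 - 1·(4 - 5)/(1 - (-24)) = 101/25.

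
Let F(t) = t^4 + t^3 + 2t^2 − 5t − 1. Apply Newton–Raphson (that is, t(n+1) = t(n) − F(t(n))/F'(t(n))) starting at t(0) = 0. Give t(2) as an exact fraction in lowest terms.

F'(t) = 4t^3 + 3t^2 + 4t − 5.
F(0) = −1, F'(0) = −5, so t(1) = 0 − (−1)/(−5) = −1/5.
F(−1/5) = 46/625, F'(−1/5) = −714/125, so t(2) = (−1/5) − (46/625)/(−714/125) = −334/1785.

−334/1785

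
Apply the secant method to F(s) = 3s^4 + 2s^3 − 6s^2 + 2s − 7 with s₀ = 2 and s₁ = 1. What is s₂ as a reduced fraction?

49/43

F(2) = 37, F(1) = −6. s₂ = 1 − (−6)·(1 − 2)/((−6) − 37) = 49/43.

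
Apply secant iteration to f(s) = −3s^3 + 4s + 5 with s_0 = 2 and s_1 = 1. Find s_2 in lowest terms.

23/17

f(2) = −11, f(1) = 6. s_2 = 1 − 6·(1 − 2)/(6 − (−11)) = 23/17.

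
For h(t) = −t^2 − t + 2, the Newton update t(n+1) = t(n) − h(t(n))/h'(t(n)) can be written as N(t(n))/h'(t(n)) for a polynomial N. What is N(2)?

h'(t) = −2t − 1.
N(t) = t·h'(t) − h(t) = t·(−2t − 1) − (−t^2 − t + 2) = −t^2 − 2.
N(2) = −6.

−6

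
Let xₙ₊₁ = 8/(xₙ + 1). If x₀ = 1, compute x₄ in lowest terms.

x₁ = 8/(1 + 1) = 4.
x₂ = 8/(4 + 1) = 8/5.
x₃ = 8/(8/5 + 1) = 40/13.
x₄ = 8/(40/13 + 1) = 104/53.

104/53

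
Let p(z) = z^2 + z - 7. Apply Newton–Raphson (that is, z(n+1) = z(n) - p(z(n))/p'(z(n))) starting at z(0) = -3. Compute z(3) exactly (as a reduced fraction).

p'(z) = 2z + 1.
p(-3) = -1, p'(-3) = -5, so z(1) = (-3) - (-1)/(-5) = -16/5.
p(-16/5) = 1/25, p'(-16/5) = -27/5, so z(2) = (-16/5) - (1/25)/(-27/5) = -431/135.
p(-431/135) = 1/18225, p'(-431/135) = -727/135, so z(3) = (-431/135) - (1/18225)/(-727/135) = -313336/98145.

-313336/98145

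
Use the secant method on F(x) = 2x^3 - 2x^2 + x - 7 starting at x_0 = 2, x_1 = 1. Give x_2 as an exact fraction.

5/3

F(2) = 3, F(1) = -6. x_2 = 1 - (-6)·(1 - 2)/((-6) - 3) = 5/3.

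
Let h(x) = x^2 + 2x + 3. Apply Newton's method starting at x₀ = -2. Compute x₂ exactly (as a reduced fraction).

-11/4

h'(x) = 2x + 2.
h(-2) = 3, h'(-2) = -2, so x₁ = (-2) - 3/(-2) = -1/2.
h(-1/2) = 9/4, h'(-1/2) = 1, so x₂ = (-1/2) - (9/4)/1 = -11/4.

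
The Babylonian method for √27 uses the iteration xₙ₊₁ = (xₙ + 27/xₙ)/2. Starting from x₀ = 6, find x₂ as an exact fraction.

x₁ = (6 + 27/6)/2 = 21/4.
x₂ = (21/4 + 27/(21/4))/2 = 291/56.

291/56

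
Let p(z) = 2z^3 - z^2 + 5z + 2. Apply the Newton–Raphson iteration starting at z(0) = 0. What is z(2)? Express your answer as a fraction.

-302/845

p'(z) = 6z^2 - 2z + 5.
p(0) = 2, p'(0) = 5, so z(1) = 0 - 2/5 = -2/5.
p(-2/5) = -36/125, p'(-2/5) = 169/25, so z(2) = (-2/5) - (-36/125)/(169/25) = -302/845.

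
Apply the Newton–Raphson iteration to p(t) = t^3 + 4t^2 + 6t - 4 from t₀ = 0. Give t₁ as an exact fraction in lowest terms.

p'(t) = 3t^2 + 8t + 6.
p(0) = -4, p'(0) = 6, so t₁ = 0 - (-4)/6 = 2/3.

2/3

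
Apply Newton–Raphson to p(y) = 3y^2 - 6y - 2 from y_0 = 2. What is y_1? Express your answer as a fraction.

p'(y) = 6y - 6.
p(2) = -2, p'(2) = 6, so y_1 = 2 - (-2)/6 = 7/3.

7/3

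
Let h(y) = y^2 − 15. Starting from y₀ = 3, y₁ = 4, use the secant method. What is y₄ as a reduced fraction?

1921/496

h(3) = −6, h(4) = 1. y₂ = 4 − 1·(4 − 3)/(1 − (−6)) = 27/7.
h(4) = 1, h(27/7) = −6/49. y₃ = (27/7) − (−6/49)·((27/7) − 4)/((−6/49) − 1) = 213/55.
h(27/7) = −6/49, h(213/55) = −6/3025. y₄ = (213/55) − (−6/3025)·((213/55) − (27/7))/((−6/3025) − (−6/49)) = 1921/496.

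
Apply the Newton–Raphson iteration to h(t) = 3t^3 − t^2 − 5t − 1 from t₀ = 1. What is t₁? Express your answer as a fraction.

3

h'(t) = 9t^2 − 2t − 5.
h(1) = −4, h'(1) = 2, so t₁ = 1 − (−4)/2 = 3.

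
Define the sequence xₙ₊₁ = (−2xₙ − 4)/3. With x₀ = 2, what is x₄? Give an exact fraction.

x₁ = (−2·2 − 4)/3 = −8/3.
x₂ = (−2·(−8/3) − 4)/3 = 4/9.
x₃ = (−2·(4/9) − 4)/3 = −44/27.
x₄ = (−2·(−44/27) − 4)/3 = −20/81.

−20/81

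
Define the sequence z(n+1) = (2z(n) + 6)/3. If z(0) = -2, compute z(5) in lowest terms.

1202/243

z(1) = (2·(-2) + 6)/3 = 2/3.
z(2) = (2·(2/3) + 6)/3 = 22/9.
z(3) = (2·(22/9) + 6)/3 = 98/27.
z(4) = (2·(98/27) + 6)/3 = 358/81.
z(5) = (2·(358/81) + 6)/3 = 1202/243.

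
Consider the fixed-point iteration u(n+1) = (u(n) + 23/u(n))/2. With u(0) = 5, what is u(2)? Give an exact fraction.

u(1) = (5 + 23/5)/2 = 24/5.
u(2) = (24/5 + 23/(24/5))/2 = 1151/240.

1151/240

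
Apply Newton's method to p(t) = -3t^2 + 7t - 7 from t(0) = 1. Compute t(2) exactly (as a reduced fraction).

41/17

p'(t) = -6t + 7.
p(1) = -3, p'(1) = 1, so t(1) = 1 - (-3)/1 = 4.
p(4) = -27, p'(4) = -17, so t(2) = 4 - (-27)/(-17) = 41/17.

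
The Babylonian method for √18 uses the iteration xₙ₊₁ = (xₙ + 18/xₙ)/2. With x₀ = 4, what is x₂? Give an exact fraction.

x₁ = (4 + 18/4)/2 = 17/4.
x₂ = (17/4 + 18/(17/4))/2 = 577/136.

577/136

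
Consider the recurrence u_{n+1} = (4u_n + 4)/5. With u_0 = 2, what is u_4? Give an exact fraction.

u_1 = (4·2 + 4)/5 = 12/5.
u_2 = (4·(12/5) + 4)/5 = 68/25.
u_3 = (4·(68/25) + 4)/5 = 372/125.
u_4 = (4·(372/125) + 4)/5 = 1988/625.

1988/625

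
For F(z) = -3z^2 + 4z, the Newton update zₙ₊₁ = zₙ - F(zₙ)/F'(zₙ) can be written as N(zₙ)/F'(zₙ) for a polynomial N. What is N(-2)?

F'(z) = -6z + 4.
N(z) = z·F'(z) - F(z) = z·(-6z + 4) - (-3z^2 + 4z) = -3z^2.
N(-2) = -12.

-12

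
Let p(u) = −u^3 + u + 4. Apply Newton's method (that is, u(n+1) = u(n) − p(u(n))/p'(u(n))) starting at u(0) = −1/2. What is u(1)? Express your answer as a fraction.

p'(u) = −3u^2 + 1.
p(−1/2) = 29/8, p'(−1/2) = 1/4, so u(1) = (−1/2) − (29/8)/(1/4) = −15.

−15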